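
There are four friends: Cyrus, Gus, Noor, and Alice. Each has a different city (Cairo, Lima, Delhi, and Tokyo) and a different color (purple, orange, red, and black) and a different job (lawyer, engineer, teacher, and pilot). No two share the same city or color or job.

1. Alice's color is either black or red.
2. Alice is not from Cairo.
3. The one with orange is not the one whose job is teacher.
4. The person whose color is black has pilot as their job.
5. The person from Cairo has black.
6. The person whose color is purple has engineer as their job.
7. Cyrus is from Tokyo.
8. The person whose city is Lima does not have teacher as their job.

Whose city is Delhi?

With clues 1–7, Cyrus is impossible for the one with city Delhi.
With clues 1–8, Gus and Noor are impossible for the one with city Delhi.
That leaves Alice.

Alice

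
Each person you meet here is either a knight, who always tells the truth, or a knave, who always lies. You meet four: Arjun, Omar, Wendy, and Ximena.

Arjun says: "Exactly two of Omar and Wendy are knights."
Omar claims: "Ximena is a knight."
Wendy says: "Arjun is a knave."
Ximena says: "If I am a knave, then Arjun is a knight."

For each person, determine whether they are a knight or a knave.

Arjun: knave, Omar: knave, Wendy: knight, Ximena: knave

Consider Arjun. Suppose Arjun is a knight.
Then no assignment of the remaining roles makes every statement match its speaker's type — contradiction.
So Arjun is a knave.
With that fixed, Wendy's statement is true, so Wendy is a knight.
Consider Omar. Suppose Omar is a knight.
Then Arjun's statement comes out true, contradicting Arjun being a knave.
So Omar is a knave.
Consider Ximena. Suppose Ximena is a knight.
Then Omar's statement comes out true, contradicting Omar being a knave.
So Ximena is a knave.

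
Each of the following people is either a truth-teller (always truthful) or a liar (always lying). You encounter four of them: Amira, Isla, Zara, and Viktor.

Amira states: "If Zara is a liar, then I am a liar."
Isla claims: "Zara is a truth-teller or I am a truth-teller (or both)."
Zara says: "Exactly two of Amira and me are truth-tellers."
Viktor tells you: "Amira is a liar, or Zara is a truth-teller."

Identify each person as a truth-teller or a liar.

Consider Amira. Suppose Amira is a liar.
Then Amira's own statement would have to be false, but it can't be — contradiction.
So Amira is a truth-teller.
Consider Isla. Suppose Isla is a liar.
Then no assignment of the remaining roles makes every statement match its speaker's type — contradiction.
So Isla is a truth-teller.
Consider Zara. Suppose Zara is a liar.
Then Amira's statement comes out false, contradicting Amira being a truth-teller.
So Zara is a truth-teller.
With that fixed, Viktor's statement is true, so Viktor is a truth-teller.

Amira: truth-teller, Isla: truth-teller, Zara: truth-teller, Viktor: truth-teller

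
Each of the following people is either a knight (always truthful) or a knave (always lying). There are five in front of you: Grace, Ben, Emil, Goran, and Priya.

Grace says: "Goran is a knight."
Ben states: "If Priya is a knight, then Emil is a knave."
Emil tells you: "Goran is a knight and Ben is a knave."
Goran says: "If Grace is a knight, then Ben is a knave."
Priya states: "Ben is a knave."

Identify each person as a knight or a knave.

Grace: knight, Ben: knave, Emil: knight, Goran: knight, Priya: knight

Consider Grace. Suppose Grace is a knave.
Then no assignment of the remaining roles makes every statement match its speaker's type — contradiction.
So Grace is a knight.
Consider Ben. Suppose Ben is a knight.
Then no assignment of the remaining roles makes every statement match its speaker's type — contradiction.
So Ben is a knave.
With that fixed, Goran's statement is true, so Goran is a knight.
With that fixed, Priya's statement is true, so Priya is a knight.
With that fixed, Emil's statement is true, so Emil is a knight.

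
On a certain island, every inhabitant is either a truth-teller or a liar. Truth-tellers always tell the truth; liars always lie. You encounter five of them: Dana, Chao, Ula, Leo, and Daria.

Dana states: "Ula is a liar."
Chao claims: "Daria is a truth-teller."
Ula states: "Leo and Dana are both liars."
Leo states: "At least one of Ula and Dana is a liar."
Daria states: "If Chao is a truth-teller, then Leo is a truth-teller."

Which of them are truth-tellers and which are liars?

Consider Dana. Suppose Dana is a liar.
Then no assignment of the remaining roles makes every statement match its speaker's type — contradiction.
So Dana is a truth-teller.
With that fixed, Ula's statement is false, so Ula is a liar.
With that fixed, Leo's statement is true, so Leo is a truth-teller.
With that fixed, Daria's statement is true, so Daria is a truth-teller.
With that fixed, Chao's statement is true, so Chao is a truth-teller.

Dana: truth-teller, Chao: truth-teller, Ula: liar, Leo: truth-teller, Daria: truth-teller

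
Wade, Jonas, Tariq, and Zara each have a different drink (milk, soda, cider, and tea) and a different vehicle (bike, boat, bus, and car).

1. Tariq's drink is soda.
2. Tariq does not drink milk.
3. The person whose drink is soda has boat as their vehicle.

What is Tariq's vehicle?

With clues 1–3, bike, bus, and car are impossible for Tariq's vehicle.
That leaves boat.

boat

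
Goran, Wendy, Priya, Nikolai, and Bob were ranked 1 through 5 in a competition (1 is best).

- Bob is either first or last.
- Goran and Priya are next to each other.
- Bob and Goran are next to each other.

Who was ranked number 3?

Priya

With clue 1, Bob is ruled out for rank 3.
With clues 1–3, Goran, Nikolai, and Wendy are ruled out for rank 3.
So rank 3 is Priya.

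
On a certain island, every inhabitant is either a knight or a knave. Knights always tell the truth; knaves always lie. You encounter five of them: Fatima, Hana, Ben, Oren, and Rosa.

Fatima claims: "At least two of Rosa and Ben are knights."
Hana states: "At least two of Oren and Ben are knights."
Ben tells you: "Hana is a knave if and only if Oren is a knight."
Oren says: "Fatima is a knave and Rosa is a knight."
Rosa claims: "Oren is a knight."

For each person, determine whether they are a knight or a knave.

Fatima: knave, Hana: knave, Ben: knave, Oren: knave, Rosa: knave

Consider Fatima. Suppose Fatima is a knight.
Then no assignment of the remaining roles makes every statement match its speaker's type — contradiction.
So Fatima is a knave.
Consider Hana. Suppose Hana is a knight.
Then no assignment of the remaining roles makes every statement match its speaker's type — contradiction.
So Hana is a knave.
Consider Ben. Suppose Ben is a knight.
Then no assignment of the remaining roles makes every statement match its speaker's type — contradiction.
So Ben is a knave.
Consider Oren. Suppose Oren is a knight.
Then Ben's statement comes out true, contradicting Ben being a knave.
So Oren is a knave.
With that fixed, Rosa's statement is false, so Rosa is a knave.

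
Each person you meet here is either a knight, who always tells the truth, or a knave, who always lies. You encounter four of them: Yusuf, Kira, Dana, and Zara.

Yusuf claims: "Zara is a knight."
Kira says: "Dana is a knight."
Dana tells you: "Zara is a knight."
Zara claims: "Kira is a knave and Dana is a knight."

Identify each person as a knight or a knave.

Yusuf: knave, Kira: knave, Dana: knave, Zara: knave

Consider Yusuf. Suppose Yusuf is a knight.
Then no assignment of the remaining roles makes every statement match its speaker's type — contradiction.
So Yusuf is a knave.
Consider Kira. Suppose Kira is a knight.
Then no assignment of the remaining roles makes every statement match its speaker's type — contradiction.
So Kira is a knave.
Consider Dana. Suppose Dana is a knight.
Then Kira's statement comes out true, contradicting Kira being a knave.
So Dana is a knave.
With that fixed, Zara's statement is false, so Zara is a knave.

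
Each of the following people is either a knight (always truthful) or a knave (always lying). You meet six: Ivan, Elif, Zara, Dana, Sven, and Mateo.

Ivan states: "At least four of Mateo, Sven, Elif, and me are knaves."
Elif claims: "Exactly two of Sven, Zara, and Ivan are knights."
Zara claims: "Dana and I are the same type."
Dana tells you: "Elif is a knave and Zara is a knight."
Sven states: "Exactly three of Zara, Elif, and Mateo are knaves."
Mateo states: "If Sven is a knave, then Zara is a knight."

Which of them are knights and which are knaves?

Ivan: knave, Elif: knave, Zara: knight, Dana: knight, Sven: knave, Mateo: knight

Consider Ivan. Suppose Ivan is a knight.
Then Ivan's own statement would have to be true, but it can't be — contradiction.
So Ivan is a knave.
Consider Elif. Suppose Elif is a knight.
Then no assignment of the remaining roles makes every statement match its speaker's type — contradiction.
So Elif is a knave.
Consider Zara. Suppose Zara is a knave.
Then no assignment of the remaining roles makes every statement match its speaker's type — contradiction.
So Zara is a knight.
With that fixed, Dana's statement is true, so Dana is a knight.
With that fixed, Sven's statement is false, so Sven is a knave.
With that fixed, Mateo's statement is true, so Mateo is a knight.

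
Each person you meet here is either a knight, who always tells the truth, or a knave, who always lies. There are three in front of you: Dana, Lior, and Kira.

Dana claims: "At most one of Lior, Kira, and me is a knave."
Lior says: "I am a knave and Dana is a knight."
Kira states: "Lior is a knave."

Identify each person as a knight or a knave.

Dana: knave, Lior: knave, Kira: knight

Consider Dana. Suppose Dana is a knight.
Then whichever role Lior has, Lior's statement has the wrong truth value — contradiction.
So Dana is a knave.
With that fixed, Lior's statement is false, so Lior is a knave.
With that fixed, Kira's statement is true, so Kira is a knight.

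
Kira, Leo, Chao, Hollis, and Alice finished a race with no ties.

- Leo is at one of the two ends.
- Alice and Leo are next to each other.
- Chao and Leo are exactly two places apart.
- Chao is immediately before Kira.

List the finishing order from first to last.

From clue 1: Leo is in {1,5}.
From clues 1–3: Chao → place 3.
From clues 1–4: Leo → place 1, Alice → place 2, Kira → place 4, Hollis → place 5.

Leo, Alice, Chao, Kira, Hollis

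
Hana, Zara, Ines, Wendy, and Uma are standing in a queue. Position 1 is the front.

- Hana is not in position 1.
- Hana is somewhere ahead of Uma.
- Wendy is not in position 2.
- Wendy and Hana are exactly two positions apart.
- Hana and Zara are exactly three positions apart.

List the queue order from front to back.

Ines, Hana, Uma, Wendy, Zara

From clue 1: Hana is in {2,3,4,5}.
From clues 1–2: Hana is in {2,3,4}.
From clues 1–4: Hana is in {2,3}.
From clues 1–5: Ines → position 1, Hana → position 2, Uma → position 3, Wendy → position 4, Zara → position 5.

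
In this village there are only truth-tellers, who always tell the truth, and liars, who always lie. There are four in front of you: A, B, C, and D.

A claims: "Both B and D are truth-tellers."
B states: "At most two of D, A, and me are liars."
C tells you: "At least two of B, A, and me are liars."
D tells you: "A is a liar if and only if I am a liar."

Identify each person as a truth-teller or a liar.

Consider A. Suppose A is a liar.
Then whichever role D has, D's statement has the wrong truth value — contradiction.
So A is a truth-teller.
With that fixed, B's statement is true, so B is a truth-teller.
With that fixed, C's statement is false, so C is a liar.
Consider D. Suppose D is a liar.
Then A's statement comes out false, contradicting A being a truth-teller.
So D is a truth-teller.

A: truth-teller, B: truth-teller, C: liar, D: truth-teller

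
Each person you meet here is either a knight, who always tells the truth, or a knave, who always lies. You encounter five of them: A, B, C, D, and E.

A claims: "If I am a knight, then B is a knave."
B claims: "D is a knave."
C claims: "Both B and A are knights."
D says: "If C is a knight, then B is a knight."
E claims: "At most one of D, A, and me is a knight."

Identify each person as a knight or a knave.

A: knight, B: knave, C: knave, D: knight, E: knave

Consider A. Suppose A is a knave.
Then A's own statement would have to be false, but it can't be — contradiction.
So A is a knight.
Consider B. Suppose B is a knight.
Then A's statement comes out false, contradicting A being a knight.
So B is a knave.
With that fixed, C's statement is false, so C is a knave.
With that fixed, D's statement is true, so D is a knight.
With that fixed, E's statement is false, so E is a knave.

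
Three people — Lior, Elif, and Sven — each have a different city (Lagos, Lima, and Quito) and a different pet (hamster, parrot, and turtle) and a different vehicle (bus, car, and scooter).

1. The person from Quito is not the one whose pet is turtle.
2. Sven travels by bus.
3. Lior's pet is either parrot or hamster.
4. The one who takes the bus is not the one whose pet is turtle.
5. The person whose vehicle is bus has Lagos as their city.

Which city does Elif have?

With clues 1–4, Quito is impossible for Elif's city.
With clues 1–5, Lagos is impossible for Elif's city.
That leaves Lima.

Lima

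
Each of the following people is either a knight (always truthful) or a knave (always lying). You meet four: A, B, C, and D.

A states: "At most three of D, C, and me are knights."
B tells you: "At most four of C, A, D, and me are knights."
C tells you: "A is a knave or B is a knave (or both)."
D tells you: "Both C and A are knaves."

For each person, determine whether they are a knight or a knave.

Regardless of anyone's role, A's statement is true, so A is a knight.
With that fixed, B's statement is true, so B is a knight.
With that fixed, C's statement is false, so C is a knave.
With that fixed, D's statement is false, so D is a knave.

A: knight, B: knight, C: knave, D: knave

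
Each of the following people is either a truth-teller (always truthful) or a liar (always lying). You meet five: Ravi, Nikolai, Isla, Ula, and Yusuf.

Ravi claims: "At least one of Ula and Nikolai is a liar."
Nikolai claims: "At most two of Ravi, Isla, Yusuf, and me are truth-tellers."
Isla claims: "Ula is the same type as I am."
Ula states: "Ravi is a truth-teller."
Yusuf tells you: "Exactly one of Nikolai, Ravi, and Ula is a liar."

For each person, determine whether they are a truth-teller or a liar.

Ravi: truth-teller, Nikolai: liar, Isla: truth-teller, Ula: truth-teller, Yusuf: truth-teller

Consider Ravi. Suppose Ravi is a liar.
Then no assignment of the remaining roles makes every statement match its speaker's type — contradiction.
So Ravi is a truth-teller.
With that fixed, Ula's statement is true, so Ula is a truth-teller.
Consider Nikolai. Suppose Nikolai is a truth-teller.
Then Ravi's statement comes out false, contradicting Ravi being a truth-teller.
So Nikolai is a liar.
With that fixed, Yusuf's statement is true, so Yusuf is a truth-teller.
Consider Isla. Suppose Isla is a liar.
Then Nikolai's statement comes out true, contradicting Nikolai being a liar.
So Isla is a truth-teller.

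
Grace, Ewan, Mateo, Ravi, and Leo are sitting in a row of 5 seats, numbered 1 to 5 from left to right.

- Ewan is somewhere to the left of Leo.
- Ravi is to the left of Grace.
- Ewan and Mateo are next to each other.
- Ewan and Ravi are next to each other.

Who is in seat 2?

With clues 1–3, Leo and Ravi are ruled out for seat 2.
With clues 1–4, Grace and Mateo are ruled out for seat 2.
So seat 2 is Ewan.

Ewan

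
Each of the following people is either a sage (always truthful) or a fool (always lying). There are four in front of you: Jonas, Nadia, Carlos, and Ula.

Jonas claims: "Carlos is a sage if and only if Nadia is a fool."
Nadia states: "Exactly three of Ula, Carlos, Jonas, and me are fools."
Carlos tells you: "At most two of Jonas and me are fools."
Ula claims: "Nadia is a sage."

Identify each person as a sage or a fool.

Regardless of anyone's role, Carlos's statement is true, so Carlos is a sage.
Consider Jonas. Suppose Jonas is a fool.
Then no assignment of the remaining roles makes every statement match its speaker's type — contradiction.
So Jonas is a sage.
With that fixed, Nadia's statement is false, so Nadia is a fool.
With that fixed, Ula's statement is false, so Ula is a fool.

Jonas: sage, Nadia: fool, Carlos: sage, Ula: fool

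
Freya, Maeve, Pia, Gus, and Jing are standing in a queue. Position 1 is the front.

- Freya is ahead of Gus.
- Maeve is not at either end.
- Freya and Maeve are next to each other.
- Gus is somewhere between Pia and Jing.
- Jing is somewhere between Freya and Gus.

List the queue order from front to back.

Freya, Maeve, Jing, Gus, Pia

From clue 1: Freya is in {1,2,3,4}.
From clues 1–2: Maeve is in {2,3,4}.
From clues 1–4: Gus → position 4.
From clues 1–5: Freya → position 1, Maeve → position 2, Jing → position 3, Pia → position 5.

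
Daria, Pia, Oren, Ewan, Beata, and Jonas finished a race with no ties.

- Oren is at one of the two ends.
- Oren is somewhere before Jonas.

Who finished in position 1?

With clues 1–2, Beata, Daria, Ewan, Jonas, and Pia are ruled out for place 1.
So place 1 is Oren.

Oren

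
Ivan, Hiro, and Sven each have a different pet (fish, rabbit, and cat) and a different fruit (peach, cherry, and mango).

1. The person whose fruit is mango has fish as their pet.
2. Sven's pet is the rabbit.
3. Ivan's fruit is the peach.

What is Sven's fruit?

With clues 1–2, mango is impossible for Sven's fruit.
With clues 1–3, peach is impossible for Sven's fruit.
That leaves cherry.

cherry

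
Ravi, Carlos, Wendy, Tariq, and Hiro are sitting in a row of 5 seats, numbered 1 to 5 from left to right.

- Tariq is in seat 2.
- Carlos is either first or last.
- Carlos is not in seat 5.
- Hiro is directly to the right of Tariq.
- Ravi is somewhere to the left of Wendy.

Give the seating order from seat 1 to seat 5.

From clue 1: Tariq → seat 2.
From clues 1–2: Carlos is in {1,5}.
From clues 1–3: Carlos → seat 1.
From clues 1–4: Hiro → seat 3.
From clues 1–5: Ravi → seat 4, Wendy → seat 5.

Carlos, Tariq, Hiro, Ravi, Wendy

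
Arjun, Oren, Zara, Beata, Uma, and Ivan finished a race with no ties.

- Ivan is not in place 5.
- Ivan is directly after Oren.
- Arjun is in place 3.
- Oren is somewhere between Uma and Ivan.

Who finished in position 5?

Oren

With clue 1, Ivan is ruled out for place 5.
With clues 1–3, Arjun is ruled out for place 5.
With clues 1–4, Beata, Uma, and Zara are ruled out for place 5.
So place 5 is Oren.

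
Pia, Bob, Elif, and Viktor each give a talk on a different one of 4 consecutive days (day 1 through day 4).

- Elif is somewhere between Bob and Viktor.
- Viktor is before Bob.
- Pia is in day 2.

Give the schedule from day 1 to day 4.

From clue 1: Elif is in {2,3}.
From clues 1–2: Bob is in {3,4}.
From clues 1–3: Viktor → day 1, Pia → day 2, Elif → day 3, Bob → day 4.

Viktor, Pia, Elif, Bob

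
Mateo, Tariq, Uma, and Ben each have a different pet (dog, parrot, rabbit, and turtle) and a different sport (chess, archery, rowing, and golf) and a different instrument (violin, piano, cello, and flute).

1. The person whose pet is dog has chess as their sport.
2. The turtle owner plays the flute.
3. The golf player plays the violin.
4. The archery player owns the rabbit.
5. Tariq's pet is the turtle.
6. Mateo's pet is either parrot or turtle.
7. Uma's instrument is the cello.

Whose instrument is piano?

With clues 1–5, Tariq is impossible for the one with instrument piano.
With clues 1–6, Mateo is impossible for the one with instrument piano.
With clues 1–7, Uma is impossible for the one with instrument piano.
That leaves Ben.

Ben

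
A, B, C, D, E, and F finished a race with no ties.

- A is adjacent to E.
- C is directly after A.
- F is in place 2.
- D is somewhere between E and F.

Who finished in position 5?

A

With clues 1–2, E is ruled out for place 5.
With clues 1–3, B, D, and F are ruled out for place 5.
With clues 1–4, C is ruled out for place 5.
So place 5 is A.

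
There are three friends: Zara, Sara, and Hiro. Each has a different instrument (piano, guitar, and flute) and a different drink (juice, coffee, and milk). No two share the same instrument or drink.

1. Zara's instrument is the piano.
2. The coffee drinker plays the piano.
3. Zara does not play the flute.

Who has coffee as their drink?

Zara

With clues 1–2, Hiro and Sara are impossible for the one with drink coffee.
That leaves Zara.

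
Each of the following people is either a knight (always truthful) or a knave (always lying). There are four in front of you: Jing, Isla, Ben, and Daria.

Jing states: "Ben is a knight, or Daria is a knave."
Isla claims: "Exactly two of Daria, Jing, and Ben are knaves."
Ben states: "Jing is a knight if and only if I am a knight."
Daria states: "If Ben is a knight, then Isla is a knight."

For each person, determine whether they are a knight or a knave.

Jing: knight, Isla: knave, Ben: knight, Daria: knave

Consider Jing. Suppose Jing is a knave.
Then whichever role Ben has, Ben's statement has the wrong truth value — contradiction.
So Jing is a knight.
Consider Isla. Suppose Isla is a knight.
Then no assignment of the remaining roles makes every statement match its speaker's type — contradiction.
So Isla is a knave.
Consider Ben. Suppose Ben is a knave.
Then no assignment of the remaining roles makes every statement match its speaker's type — contradiction.
So Ben is a knight.
With that fixed, Daria's statement is false, so Daria is a knave.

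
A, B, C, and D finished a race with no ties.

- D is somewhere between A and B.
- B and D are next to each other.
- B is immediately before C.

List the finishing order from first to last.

A, D, B, C

From clue 1: D is in {2,3}.
From clues 1–3: A → place 1, D → place 2, B → place 3, C → place 4.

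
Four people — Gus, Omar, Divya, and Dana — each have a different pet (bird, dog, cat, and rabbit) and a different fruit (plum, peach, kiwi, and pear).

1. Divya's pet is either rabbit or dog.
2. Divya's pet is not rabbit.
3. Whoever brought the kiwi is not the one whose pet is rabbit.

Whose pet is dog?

Divya

With clues 1–2, Dana, Gus, and Omar are impossible for the one with pet dog.
That leaves Divya.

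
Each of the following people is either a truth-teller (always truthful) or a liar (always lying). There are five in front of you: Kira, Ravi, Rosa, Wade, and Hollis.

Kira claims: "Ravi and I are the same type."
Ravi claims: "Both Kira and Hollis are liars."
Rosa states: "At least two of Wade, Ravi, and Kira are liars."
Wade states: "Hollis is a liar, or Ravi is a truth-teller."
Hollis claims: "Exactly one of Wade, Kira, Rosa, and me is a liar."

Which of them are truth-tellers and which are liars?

Consider Kira. Suppose Kira is a truth-teller.
Then no assignment of the remaining roles makes every statement match its speaker's type — contradiction.
So Kira is a liar.
Consider Ravi. Suppose Ravi is a liar.
Then Kira's statement comes out true, contradicting Kira being a liar.
So Ravi is a truth-teller.
With that fixed, Wade's statement is true, so Wade is a truth-teller.
With that fixed, Rosa's statement is false, so Rosa is a liar.
With that fixed, Hollis's statement is false, so Hollis is a liar.

Kira: liar, Ravi: truth-teller, Rosa: liar, Wade: truth-teller, Hollis: liar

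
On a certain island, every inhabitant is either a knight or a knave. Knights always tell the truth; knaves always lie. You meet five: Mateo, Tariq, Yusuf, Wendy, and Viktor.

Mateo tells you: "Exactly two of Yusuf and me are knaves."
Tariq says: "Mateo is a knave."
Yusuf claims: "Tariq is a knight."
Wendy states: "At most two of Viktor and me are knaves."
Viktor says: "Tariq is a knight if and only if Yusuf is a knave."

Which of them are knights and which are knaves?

Mateo: knave, Tariq: knight, Yusuf: knight, Wendy: knight, Viktor: knave

Regardless of anyone's role, Wendy's statement is true, so Wendy is a knight.
Consider Mateo. Suppose Mateo is a knight.
Then Mateo's own statement would have to be true, but it can't be — contradiction.
So Mateo is a knave.
With that fixed, Tariq's statement is true, so Tariq is a knight.
With that fixed, Yusuf's statement is true, so Yusuf is a knight.
With that fixed, Viktor's statement is false, so Viktor is a knave.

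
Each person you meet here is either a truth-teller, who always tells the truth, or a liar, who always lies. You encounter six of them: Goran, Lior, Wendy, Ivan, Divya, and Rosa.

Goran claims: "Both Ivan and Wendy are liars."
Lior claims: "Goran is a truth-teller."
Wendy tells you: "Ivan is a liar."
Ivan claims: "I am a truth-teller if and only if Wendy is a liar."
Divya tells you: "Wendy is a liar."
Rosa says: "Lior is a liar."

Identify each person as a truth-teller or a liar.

Consider Goran. Suppose Goran is a truth-teller.
Then no assignment of the remaining roles makes every statement match its speaker's type — contradiction.
So Goran is a liar.
With that fixed, Lior's statement is false, so Lior is a liar.
With that fixed, Rosa's statement is true, so Rosa is a truth-teller.
Consider Wendy. Suppose Wendy is a truth-teller.
Then whichever role Ivan has, Ivan's statement has the wrong truth value — contradiction.
So Wendy is a liar.
With that fixed, Divya's statement is true, so Divya is a truth-teller.
Consider Ivan. Suppose Ivan is a liar.
Then Goran's statement comes out true, contradicting Goran being a liar.
So Ivan is a truth-teller.

Goran: liar, Lior: liar, Wendy: liar, Ivan: truth-teller, Divya: truth-teller, Rosa: truth-teller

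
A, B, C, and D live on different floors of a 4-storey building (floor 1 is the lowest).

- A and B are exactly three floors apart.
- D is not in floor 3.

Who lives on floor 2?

D

With clue 1, A and B are ruled out for floor 2.
With clues 1–2, C is ruled out for floor 2.
So floor 2 is D.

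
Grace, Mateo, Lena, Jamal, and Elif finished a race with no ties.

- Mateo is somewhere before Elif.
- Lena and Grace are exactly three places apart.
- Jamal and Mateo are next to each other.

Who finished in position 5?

With clue 1, Mateo is ruled out for place 5.
With clues 1–3, Grace, Jamal, and Lena are ruled out for place 5.
So place 5 is Elif.

Elif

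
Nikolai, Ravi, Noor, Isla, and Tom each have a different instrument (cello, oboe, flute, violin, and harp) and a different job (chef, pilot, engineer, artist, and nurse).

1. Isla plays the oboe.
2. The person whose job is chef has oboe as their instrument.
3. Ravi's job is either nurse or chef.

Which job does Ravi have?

With clues 1–2, chef is impossible for Ravi's job.
With clues 1–3, artist, engineer, and pilot are impossible for Ravi's job.
That leaves nurse.

nurse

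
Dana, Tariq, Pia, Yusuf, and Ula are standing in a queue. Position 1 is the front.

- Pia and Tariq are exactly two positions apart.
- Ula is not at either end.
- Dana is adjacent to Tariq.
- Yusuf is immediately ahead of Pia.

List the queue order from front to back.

Yusuf, Pia, Ula, Tariq, Dana

From clues 1–2: Ula is in {2,3,4}.
From clues 1–3: Yusuf is in {1,5}.
From clues 1–4: Yusuf → position 1, Pia → position 2, Ula → position 3, Tariq → position 4, Dana → position 5.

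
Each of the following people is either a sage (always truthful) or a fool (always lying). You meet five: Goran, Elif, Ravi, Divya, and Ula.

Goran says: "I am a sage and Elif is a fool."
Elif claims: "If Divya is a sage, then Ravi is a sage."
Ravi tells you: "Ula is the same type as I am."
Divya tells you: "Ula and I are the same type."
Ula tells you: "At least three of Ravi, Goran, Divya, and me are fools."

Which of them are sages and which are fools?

Goran: fool, Elif: sage, Ravi: fool, Divya: fool, Ula: sage

Consider Goran. Suppose Goran is a sage.
Then no assignment of the remaining roles makes every statement match its speaker's type — contradiction.
So Goran is a fool.
Consider Elif. Suppose Elif is a fool.
Then no assignment of the remaining roles makes every statement match its speaker's type — contradiction.
So Elif is a sage.
Consider Ravi. Suppose Ravi is a sage.
Then no assignment of the remaining roles makes every statement match its speaker's type — contradiction.
So Ravi is a fool.
Consider Divya. Suppose Divya is a sage.
Then Elif's statement comes out false, contradicting Elif being a sage.
So Divya is a fool.
With that fixed, Ula's statement is true, so Ula is a sage.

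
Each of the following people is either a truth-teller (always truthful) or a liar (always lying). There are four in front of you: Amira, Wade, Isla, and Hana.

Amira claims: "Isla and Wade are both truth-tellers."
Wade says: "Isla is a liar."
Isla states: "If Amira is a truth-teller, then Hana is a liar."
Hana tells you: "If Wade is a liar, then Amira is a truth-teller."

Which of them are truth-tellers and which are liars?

Amira: liar, Wade: liar, Isla: truth-teller, Hana: liar

Consider Amira. Suppose Amira is a truth-teller.
Then no assignment of the remaining roles makes every statement match its speaker's type — contradiction.
So Amira is a liar.
With that fixed, Isla's statement is true, so Isla is a truth-teller.
With that fixed, Wade's statement is false, so Wade is a liar.
With that fixed, Hana's statement is false, so Hana is a liar.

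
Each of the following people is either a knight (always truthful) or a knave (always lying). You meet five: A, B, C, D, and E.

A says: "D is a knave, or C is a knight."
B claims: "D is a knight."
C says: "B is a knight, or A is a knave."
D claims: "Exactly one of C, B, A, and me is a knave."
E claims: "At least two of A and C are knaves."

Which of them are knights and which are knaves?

A: knight, B: knave, C: knave, D: knave, E: knave

Consider A. Suppose A is a knave.
Then no assignment of the remaining roles makes every statement match its speaker's type — contradiction.
So A is a knight.
With that fixed, E's statement is false, so E is a knave.
Consider B. Suppose B is a knight.
Then no assignment of the remaining roles makes every statement match its speaker's type — contradiction.
So B is a knave.
With that fixed, C's statement is false, so C is a knave.
With that fixed, D's statement is false, so D is a knave.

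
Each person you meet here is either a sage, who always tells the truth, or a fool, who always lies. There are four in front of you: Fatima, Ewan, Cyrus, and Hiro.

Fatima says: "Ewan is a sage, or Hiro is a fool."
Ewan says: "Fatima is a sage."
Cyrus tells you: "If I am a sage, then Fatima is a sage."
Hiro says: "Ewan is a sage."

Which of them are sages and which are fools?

Fatima: sage, Ewan: sage, Cyrus: sage, Hiro: sage

Consider Fatima. Suppose Fatima is a fool.
Then whichever role Cyrus has, Cyrus's statement has the wrong truth value — contradiction.
So Fatima is a sage.
With that fixed, Ewan's statement is true, so Ewan is a sage.
With that fixed, Cyrus's statement is true, so Cyrus is a sage.
With that fixed, Hiro's statement is true, so Hiro is a sage.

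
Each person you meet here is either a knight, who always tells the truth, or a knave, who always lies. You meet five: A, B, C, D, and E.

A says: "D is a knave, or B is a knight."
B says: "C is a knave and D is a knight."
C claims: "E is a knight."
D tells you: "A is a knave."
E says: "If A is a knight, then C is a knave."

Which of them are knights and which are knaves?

Consider A. Suppose A is a knight.
Then no assignment of the remaining roles makes every statement match its speaker's type — contradiction.
So A is a knave.
With that fixed, D's statement is true, so D is a knight.
With that fixed, E's statement is true, so E is a knight.
With that fixed, C's statement is true, so C is a knight.
With that fixed, B's statement is false, so B is a knave.

A: knave, B: knave, C: knight, D: knight, E: knight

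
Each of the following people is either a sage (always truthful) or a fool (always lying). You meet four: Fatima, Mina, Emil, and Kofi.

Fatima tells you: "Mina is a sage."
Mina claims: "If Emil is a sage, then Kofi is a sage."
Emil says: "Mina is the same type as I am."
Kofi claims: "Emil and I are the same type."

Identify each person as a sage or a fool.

Consider Fatima. Suppose Fatima is a fool.
Then no assignment of the remaining roles makes every statement match its speaker's type — contradiction.
So Fatima is a sage.
Consider Mina. Suppose Mina is a fool.
Then Fatima's statement comes out false, contradicting Fatima being a sage.
So Mina is a sage.
Consider Emil. Suppose Emil is a fool.
Then whichever role Kofi has, Kofi's statement has the wrong truth value — contradiction.
So Emil is a sage.
Consider Kofi. Suppose Kofi is a fool.
Then Mina's statement comes out false, contradicting Mina being a sage.
So Kofi is a sage.

Fatima: sage, Mina: sage, Emil: sage, Kofi: sage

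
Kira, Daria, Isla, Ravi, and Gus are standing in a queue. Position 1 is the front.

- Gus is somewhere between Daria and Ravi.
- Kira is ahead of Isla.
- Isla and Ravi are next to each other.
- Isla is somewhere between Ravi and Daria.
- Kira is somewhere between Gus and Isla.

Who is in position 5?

With clue 1, Gus is ruled out for position 5.
With clues 1–2, Kira is ruled out for position 5.
With clues 1–4, Isla is ruled out for position 5.
With clues 1–5, Daria is ruled out for position 5.
So position 5 is Ravi.

Ravi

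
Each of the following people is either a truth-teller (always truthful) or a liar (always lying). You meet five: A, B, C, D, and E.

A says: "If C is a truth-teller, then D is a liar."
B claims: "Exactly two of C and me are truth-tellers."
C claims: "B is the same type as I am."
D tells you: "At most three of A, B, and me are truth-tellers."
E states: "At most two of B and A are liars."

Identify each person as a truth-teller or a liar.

A: liar, B: truth-teller, C: truth-teller, D: truth-teller, E: truth-teller

Regardless of anyone's role, D's statement is true, so D is a truth-teller.
With that fixed, E's statement is true, so E is a truth-teller.
Consider A. Suppose A is a truth-teller.
Then no assignment of the remaining roles makes every statement match its speaker's type — contradiction.
So A is a liar.
Consider B. Suppose B is a liar.
Then whichever role C has, C's statement has the wrong truth value — contradiction.
So B is a truth-teller.
Consider C. Suppose C is a liar.
Then A's statement comes out true, contradicting A being a liar.
So C is a truth-teller.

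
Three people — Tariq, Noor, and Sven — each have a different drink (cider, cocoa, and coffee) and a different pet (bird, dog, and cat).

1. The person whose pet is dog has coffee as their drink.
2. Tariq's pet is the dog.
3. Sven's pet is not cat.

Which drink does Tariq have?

With clues 1–2, cider and cocoa are impossible for Tariq's drink.
That leaves coffee.

coffee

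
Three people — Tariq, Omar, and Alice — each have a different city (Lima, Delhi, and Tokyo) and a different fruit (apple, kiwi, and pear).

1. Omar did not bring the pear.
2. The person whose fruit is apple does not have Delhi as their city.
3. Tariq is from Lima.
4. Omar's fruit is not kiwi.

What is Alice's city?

With clues 1–3, Lima is impossible for Alice's city.
With clues 1–4, Tokyo is impossible for Alice's city.
That leaves Delhi.

Delhi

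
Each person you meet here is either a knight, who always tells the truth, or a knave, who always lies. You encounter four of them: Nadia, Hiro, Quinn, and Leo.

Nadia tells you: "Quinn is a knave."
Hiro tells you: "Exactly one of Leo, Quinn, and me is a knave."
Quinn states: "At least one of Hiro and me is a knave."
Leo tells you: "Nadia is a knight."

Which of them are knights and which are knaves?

Nadia: knave, Hiro: knave, Quinn: knight, Leo: knave

Consider Nadia. Suppose Nadia is a knight.
Then no assignment of the remaining roles makes every statement match its speaker's type — contradiction.
So Nadia is a knave.
With that fixed, Leo's statement is false, so Leo is a knave.
Consider Hiro. Suppose Hiro is a knight.
Then whichever role Quinn has, Quinn's statement has the wrong truth value — contradiction.
So Hiro is a knave.
With that fixed, Quinn's statement is true, so Quinn is a knight.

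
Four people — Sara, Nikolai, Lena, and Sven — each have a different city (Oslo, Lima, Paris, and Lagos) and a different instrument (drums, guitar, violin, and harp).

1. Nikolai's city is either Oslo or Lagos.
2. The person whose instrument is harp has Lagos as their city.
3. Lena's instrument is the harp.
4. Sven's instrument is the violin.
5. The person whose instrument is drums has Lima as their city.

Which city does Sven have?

With clues 1–3, Lagos and Oslo are impossible for Sven's city.
With clues 1–5, Lima is impossible for Sven's city.
That leaves Paris.

Paris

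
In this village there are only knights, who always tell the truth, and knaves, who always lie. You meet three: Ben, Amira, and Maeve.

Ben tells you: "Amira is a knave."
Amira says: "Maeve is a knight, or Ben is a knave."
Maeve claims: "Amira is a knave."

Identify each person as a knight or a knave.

Consider Ben. Suppose Ben is a knight.
Then no assignment of the remaining roles makes every statement match its speaker's type — contradiction.
So Ben is a knave.
With that fixed, Amira's statement is true, so Amira is a knight.
With that fixed, Maeve's statement is false, so Maeve is a knave.

Ben: knave, Amira: knight, Maeve: knave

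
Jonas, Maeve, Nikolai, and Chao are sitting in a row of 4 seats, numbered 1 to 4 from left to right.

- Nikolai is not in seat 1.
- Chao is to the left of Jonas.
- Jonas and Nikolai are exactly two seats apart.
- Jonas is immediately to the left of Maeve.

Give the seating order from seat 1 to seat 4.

From clue 1: Nikolai is in {2,3,4}.
From clues 1–2: Jonas is in {2,3,4}.
From clues 1–3: Jonas is in {2,4}.
From clues 1–4: Chao → seat 1, Jonas → seat 2, Maeve → seat 3, Nikolai → seat 4.

Chao, Jonas, Maeve, Nikolai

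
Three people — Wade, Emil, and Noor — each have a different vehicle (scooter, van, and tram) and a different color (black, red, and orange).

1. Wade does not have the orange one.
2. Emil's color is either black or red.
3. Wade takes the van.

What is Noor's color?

orange

With clues 1–2, black and red are impossible for Noor's color.
That leaves orange.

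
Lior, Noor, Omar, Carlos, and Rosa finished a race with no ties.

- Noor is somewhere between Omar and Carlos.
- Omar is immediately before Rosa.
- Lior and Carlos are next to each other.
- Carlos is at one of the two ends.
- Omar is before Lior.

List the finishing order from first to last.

From clue 1: Noor is in {2,3,4}.
From clues 1–3: Noor → place 3.
From clues 1–4: Lior is in {2,4}.
From clues 1–5: Omar → place 1, Rosa → place 2, Lior → place 4, Carlos → place 5.

Omar, Rosa, Noor, Lior, Carlos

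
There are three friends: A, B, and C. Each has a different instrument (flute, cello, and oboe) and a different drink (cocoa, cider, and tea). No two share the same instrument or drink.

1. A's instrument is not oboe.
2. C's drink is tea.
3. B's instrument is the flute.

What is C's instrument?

With clues 1–3, cello and flute are impossible for C's instrument.
That leaves oboe.

oboe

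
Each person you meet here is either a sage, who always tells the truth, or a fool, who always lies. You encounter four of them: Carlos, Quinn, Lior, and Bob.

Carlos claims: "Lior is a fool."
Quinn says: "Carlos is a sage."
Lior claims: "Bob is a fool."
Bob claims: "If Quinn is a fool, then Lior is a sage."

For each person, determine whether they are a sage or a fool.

Carlos: sage, Quinn: sage, Lior: fool, Bob: sage

Consider Carlos. Suppose Carlos is a fool.
Then no assignment of the remaining roles makes every statement match its speaker's type — contradiction.
So Carlos is a sage.
With that fixed, Quinn's statement is true, so Quinn is a sage.
With that fixed, Bob's statement is true, so Bob is a sage.
With that fixed, Lior's statement is false, so Lior is a fool.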